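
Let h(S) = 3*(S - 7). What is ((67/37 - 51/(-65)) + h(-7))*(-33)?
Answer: 3127344/2405 ≈ 1300.4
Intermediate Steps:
h(S) = -21 + 3*S (h(S) = 3*(-7 + S) = -21 + 3*S)
((67/37 - 51/(-65)) + h(-7))*(-33) = ((67/37 - 51/(-65)) + (-21 + 3*(-7)))*(-33) = ((67*(1/37) - 51*(-1/65)) + (-21 - 21))*(-33) = ((67/37 + 51/65) - 42)*(-33) = (6242/2405 - 42)*(-33) = -94768/2405*(-33) = 3127344/2405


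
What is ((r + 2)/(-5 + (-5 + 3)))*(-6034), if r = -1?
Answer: 862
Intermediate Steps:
((r + 2)/(-5 + (-5 + 3)))*(-6034) = ((-1 + 2)/(-5 + (-5 + 3)))*(-6034) = (1/(-5 - 2))*(-6034) = (1/(-7))*(-6034) = (1*(-⅐))*(-6034) = -⅐*(-6034) = 862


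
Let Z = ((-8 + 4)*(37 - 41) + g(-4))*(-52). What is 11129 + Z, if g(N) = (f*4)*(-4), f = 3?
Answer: 12793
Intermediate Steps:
g(N) = -48 (g(N) = (3*4)*(-4) = 12*(-4) = -48)
Z = 1664 (Z = ((-8 + 4)*(37 - 41) - 48)*(-52) = (-4*(-4) - 48)*(-52) = (16 - 48)*(-52) = -32*(-52) = 1664)
11129 + Z = 11129 + 1664 = 12793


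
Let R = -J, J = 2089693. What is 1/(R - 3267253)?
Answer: -1/5356946 ≈ -1.8667e-7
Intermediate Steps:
R = -2089693 (R = -1*2089693 = -2089693)
1/(R - 3267253) = 1/(-2089693 - 3267253) = 1/(-5356946) = -1/5356946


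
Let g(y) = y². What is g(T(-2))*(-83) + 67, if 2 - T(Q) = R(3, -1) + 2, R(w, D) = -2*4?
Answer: -5245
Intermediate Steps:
R(w, D) = -8
T(Q) = 8 (T(Q) = 2 - (-8 + 2) = 2 - 1*(-6) = 2 + 6 = 8)
g(T(-2))*(-83) + 67 = 8²*(-83) + 67 = 64*(-83) + 67 = -5312 + 67 = -5245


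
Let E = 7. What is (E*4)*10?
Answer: 280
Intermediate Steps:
(E*4)*10 = (7*4)*10 = 28*10 = 280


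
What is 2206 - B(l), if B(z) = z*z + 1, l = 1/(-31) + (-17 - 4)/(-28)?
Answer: 33896159/15376 ≈ 2204.5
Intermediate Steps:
l = 89/124 (l = 1*(-1/31) - 21*(-1/28) = -1/31 + ¾ = 89/124 ≈ 0.71774)
B(z) = 1 + z² (B(z) = z² + 1 = 1 + z²)
2206 - B(l) = 2206 - (1 + (89/124)²) = 2206 - (1 + 7921/15376) = 2206 - 1*23297/15376 = 2206 - 23297/15376 = 33896159/15376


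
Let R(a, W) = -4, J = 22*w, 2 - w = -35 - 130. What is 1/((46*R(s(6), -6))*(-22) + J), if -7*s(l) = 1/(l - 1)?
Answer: 1/7722 ≈ 0.00012950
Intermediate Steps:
w = 167 (w = 2 - (-35 - 130) = 2 - 1*(-165) = 2 + 165 = 167)
s(l) = -1/(7*(-1 + l)) (s(l) = -1/(7*(l - 1)) = -1/(7*(-1 + l)))
J = 3674 (J = 22*167 = 3674)
1/((46*R(s(6), -6))*(-22) + J) = 1/((46*(-4))*(-22) + 3674) = 1/(-184*(-22) + 3674) = 1/(4048 + 3674) = 1/7722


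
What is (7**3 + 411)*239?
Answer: 180206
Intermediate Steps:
(7**3 + 411)*239 = (343 + 411)*239 = 754*239 = 180206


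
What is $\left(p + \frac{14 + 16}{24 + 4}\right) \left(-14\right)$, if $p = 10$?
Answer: $-155$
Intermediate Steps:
$\left(p + \frac{14 + 16}{24 + 4}\right) \left(-14\right) = \left(10 + \frac{14 + 16}{24 + 4}\right) \left(-14\right) = \left(10 + \frac{30}{28}\right) \left(-14\right) = \left(10 + 30 \cdot \frac{1}{28}\right) \left(-14\right) = \left(10 + \frac{15}{14}\right) \left(-14\right) = \frac{155}{14} \left(-14\right) = -155$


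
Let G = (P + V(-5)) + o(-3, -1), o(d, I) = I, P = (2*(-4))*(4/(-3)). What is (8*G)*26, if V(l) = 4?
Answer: 8528/3 ≈ 2842.7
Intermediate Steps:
P = 32/3 (P = -32*(-1)/3 = -8*(-4/3) = 32/3 ≈ 10.667)
G = 41/3 (G = (32/3 + 4) - 1 = 44/3 - 1 = 41/3 ≈ 13.667)
(8*G)*26 = (8*(41/3))*26 = (328/3)*26 = 8528/3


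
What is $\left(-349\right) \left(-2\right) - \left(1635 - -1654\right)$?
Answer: $-2591$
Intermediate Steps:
$\left(-349\right) \left(-2\right) - \left(1635 - -1654\right) = 698 - \left(1635 + 1654\right) = 698 - 3289 = -2591$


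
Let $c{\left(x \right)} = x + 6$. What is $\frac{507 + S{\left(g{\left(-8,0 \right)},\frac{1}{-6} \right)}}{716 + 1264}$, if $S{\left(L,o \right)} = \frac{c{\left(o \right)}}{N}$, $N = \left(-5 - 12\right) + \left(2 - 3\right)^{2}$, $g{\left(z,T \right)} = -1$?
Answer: $\frac{48637}{190080} \approx 0.25588$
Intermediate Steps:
$c{\left(x \right)} = 6 + x$
$N = -16$ ($N = -17 + \left(-1\right)^{2} = -17 + 1 = -16$)
$S{\left(L,o \right)} = - \frac{3}{8} - \frac{o}{16}$ ($S{\left(L,o \right)} = \frac{6 + o}{-16} = \left(6 + o\right) \left(- \frac{1}{16}\right) = - \frac{3}{8} - \frac{o}{16}$)
$\frac{507 + S{\left(g{\left(-8,0 \right)},\frac{1}{-6} \right)}}{716 + 1264} = \frac{507 - \left(\frac{3}{8} + \frac{1}{16 \left(-6\right)}\right)}{716 + 1264} = \frac{507 - \frac{35}{96}}{1980} = \left(507 + \left(- \frac{3}{8} + \frac{1}{96}\right)\right) \frac{1}{1980} = \left(507 - \frac{35}{96}\right) \frac{1}{1980} = \frac{48637}{96} \cdot \frac{1}{1980} = \frac{48637}{190080}$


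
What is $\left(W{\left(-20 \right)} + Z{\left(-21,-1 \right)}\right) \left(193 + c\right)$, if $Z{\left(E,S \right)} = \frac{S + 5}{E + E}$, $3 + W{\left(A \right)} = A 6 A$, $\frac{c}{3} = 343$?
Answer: $\frac{61509370}{21} \approx 2.929 \cdot 10^{6}$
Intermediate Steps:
$c = 1029$ ($c = 3 \cdot 343 = 1029$)
$W{\left(A \right)} = -3 + 6 A^{2}$ ($W{\left(A \right)} = -3 + A 6 A = -3 + 6 A A = -3 + 6 A^{2}$)
$Z{\left(E,S \right)} = \frac{5 + S}{2 E}$
$\left(W{\left(-20 \right)} + Z{\left(-21,-1 \right)}\right) \left(193 + c\right) = \left(\left(-3 + 6 \left(-20\right)^{2}\right) + \frac{5 - 1}{2 \left(-21\right)}\right) \left(193 + 1029\right) = \left(\left(-3 + 6 \cdot 400\right) + \frac{1}{2} \left(- \frac{1}{21}\right) 4\right) 1222 = \left(\left(-3 + 2400\right) - \frac{2}{21}\right) 1222 = \left(2397 - \frac{2}{21}\right) 1222 = \frac{50335}{21} \cdot 1222 = \frac{61509370}{21}$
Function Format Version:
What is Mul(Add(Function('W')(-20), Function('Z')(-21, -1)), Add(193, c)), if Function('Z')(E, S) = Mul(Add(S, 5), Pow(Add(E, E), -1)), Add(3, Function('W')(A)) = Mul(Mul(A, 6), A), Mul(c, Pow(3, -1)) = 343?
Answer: Rational(61509370, 21) ≈ 2.9290e+6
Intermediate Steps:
c = 1029 (c = Mul(3, 343) = 1029)
Function('W')(A) = Add(-3, Mul(6, Pow(A, 2))) (Function('W')(A) = Add(-3, Mul(Mul(A, 6), A)) = Add(-3, Mul(Mul(6, A), A)) = Add(-3, Mul(6, Pow(A, 2))))
Function('Z')(E, S) = Mul(Rational(1, 2), Pow(E, -1), Add(5, S)) (Function('Z')(E, S) = Mul(Add(5, S), Pow(Mul(2, E), -1)) = Mul(Add(5, S), Mul(Rational(1, 2), Pow(E, -1))) = Mul(Rational(1, 2), Pow(E, -1), Add(5, S)))
Mul(Add(Function('W')(-20), Function('Z')(-21, -1)), Add(193, c)) = Mul(Add(Add(-3, Mul(6, Pow(-20, 2))), Mul(Rational(1, 2), Pow(-21, -1), Add(5, -1))), Add(193, 1029)) = Mul(Add(Add(-3, Mul(6, 400)), Mul(Rational(1, 2), Rational(-1, 21), 4)), 1222) = Mul(Add(Add(-3, 2400), Rational(-2, 21)), 1222) = Mul(Add(2397, Rational(-2, 21)), 1222) = Mul(Rational(50335, 21), 1222) = Rational(61509370, 21)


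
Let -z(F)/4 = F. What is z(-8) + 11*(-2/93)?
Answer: 2954/93 ≈ 31.763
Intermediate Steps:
z(F) = -4*F
z(-8) + 11*(-2/93) = -4*(-8) + 11*(-2/93) = 32 + 11*(-2*1/93) = 32 + 11*(-2/93) = 32 - 22/93 = 2954/93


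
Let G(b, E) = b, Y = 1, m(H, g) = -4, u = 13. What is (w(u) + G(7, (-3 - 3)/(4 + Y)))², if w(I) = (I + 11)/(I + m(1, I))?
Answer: 841/9 ≈ 93.444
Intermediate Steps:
w(I) = (11 + I)/(-4 + I) (w(I) = (I + 11)/(I - 4) = (11 + I)/(-4 + I))
(w(u) + G(7, (-3 - 3)/(4 + Y)))² = ((11 + 13)/(-4 + 13) + 7)² = (24/9 + 7)² = ((⅑)*24 + 7)² = (8/3 + 7)² = (29/3)² = 841/9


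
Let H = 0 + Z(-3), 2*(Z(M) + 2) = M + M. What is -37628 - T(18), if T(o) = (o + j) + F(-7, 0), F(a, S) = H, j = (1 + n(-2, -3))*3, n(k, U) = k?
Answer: -37638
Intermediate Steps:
Z(M) = -2 + M (Z(M) = -2 + (M + M)/2 = -2 + (2*M)/2 = -2 + M)
j = -3 (j = (1 - 2)*3 = -1*3 = -3)
H = -5 (H = 0 + (-2 - 3) = 0 - 5 = -5)
F(a, S) = -5
T(o) = -8 + o (T(o) = (o - 3) - 5 = (-3 + o) - 5 = -8 + o)
-37628 - T(18) = -37628 - (-8 + 18) = -37628 - 1*10 = -37628 - 10 = -37638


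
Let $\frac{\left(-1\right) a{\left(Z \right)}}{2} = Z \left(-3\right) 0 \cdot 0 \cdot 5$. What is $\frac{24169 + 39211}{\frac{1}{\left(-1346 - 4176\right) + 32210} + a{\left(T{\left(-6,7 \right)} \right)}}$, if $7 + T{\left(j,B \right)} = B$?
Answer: $1691485440$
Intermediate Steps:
$T{\left(j,B \right)} = -7 + B$
$a{\left(Z \right)} = 0$ ($a{\left(Z \right)} = - 2 Z \left(-3\right) 0 \cdot 0 \cdot 5 = - 2 - 3 Z 0 \cdot 0 \cdot 5 = - 2 \cdot 0 \cdot 0 \cdot 5 = - 2 \cdot 0 \cdot 5 = \left(-2\right) 0 = 0$)
$\frac{24169 + 39211}{\frac{1}{\left(-1346 - 4176\right) + 32210} + a{\left(T{\left(-6,7 \right)} \right)}} = \frac{24169 + 39211}{\frac{1}{\left(-1346 - 4176\right) + 32210} + 0} = \frac{63380}{\frac{1}{-5522 + 32210} + 0} = \frac{63380}{\frac{1}{26688} + 0} = 63380 \frac{1}{\frac{1}{26688}} = 63380 \cdot 26688 = 1691485440$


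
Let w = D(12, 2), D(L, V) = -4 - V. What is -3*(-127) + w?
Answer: 375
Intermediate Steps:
w = -6 (w = -4 - 1*2 = -4 - 2 = -6)
-3*(-127) + w = -3*(-127) - 6 = 381 - 6 = 375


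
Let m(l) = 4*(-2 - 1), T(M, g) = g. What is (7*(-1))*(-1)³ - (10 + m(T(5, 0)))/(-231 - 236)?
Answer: 3267/467 ≈ 6.9957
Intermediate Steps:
m(l) = -12 (m(l) = 4*(-3) = -12)
(7*(-1))*(-1)³ - (10 + m(T(5, 0)))/(-231 - 236) = (7*(-1))*(-1)³ - (10 - 12)/(-231 - 236) = -7*(-1) - (-2)/(-467) = 7 - (-2)*(-1)/467 = 7 - 1*2/467 = 7 - 2/467 = 3267/467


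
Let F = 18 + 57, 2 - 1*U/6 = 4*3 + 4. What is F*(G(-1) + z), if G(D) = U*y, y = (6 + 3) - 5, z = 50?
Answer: -21450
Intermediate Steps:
U = -84 (U = 12 - 6*(4*3 + 4) = 12 - 6*(12 + 4) = 12 - 6*16 = 12 - 96 = -84)
F = 75
y = 4 (y = 9 - 5 = 4)
G(D) = -336 (G(D) = -84*4 = -336)
F*(G(-1) + z) = 75*(-336 + 50) = 75*(-286) = -21450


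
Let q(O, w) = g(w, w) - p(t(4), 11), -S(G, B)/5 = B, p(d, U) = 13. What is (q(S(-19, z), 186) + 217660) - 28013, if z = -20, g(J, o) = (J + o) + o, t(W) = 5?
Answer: 190192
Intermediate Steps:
g(J, o) = J + 2*o
S(G, B) = -5*B
q(O, w) = -13 + 3*w (q(O, w) = (w + 2*w) - 1*13 = 3*w - 13 = -13 + 3*w)
(q(S(-19, z), 186) + 217660) - 28013 = ((-13 + 3*186) + 217660) - 28013 = ((-13 + 558) + 217660) - 28013 = (545 + 217660) - 28013 = 218205 - 28013 = 190192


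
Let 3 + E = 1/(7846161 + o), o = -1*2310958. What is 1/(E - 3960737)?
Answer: -5535203/21923499930219 ≈ -2.5248e-7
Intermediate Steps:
o = -2310958
E = -16605608/5535203 (E = -3 + 1/(7846161 - 2310958) = -3 + 1/5535203 = -16605608/5535203 ≈ -3.0000)
1/(E - 3960737) = 1/(-16605608/5535203 - 3960737) = 1/(-21923499930219/5535203) = -5535203/21923499930219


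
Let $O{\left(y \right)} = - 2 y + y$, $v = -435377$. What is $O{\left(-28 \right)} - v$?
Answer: $435405$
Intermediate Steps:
$O{\left(y \right)} = - y$
$O{\left(-28 \right)} - v = \left(-1\right) \left(-28\right) - -435377 = 28 + 435377 = 435405$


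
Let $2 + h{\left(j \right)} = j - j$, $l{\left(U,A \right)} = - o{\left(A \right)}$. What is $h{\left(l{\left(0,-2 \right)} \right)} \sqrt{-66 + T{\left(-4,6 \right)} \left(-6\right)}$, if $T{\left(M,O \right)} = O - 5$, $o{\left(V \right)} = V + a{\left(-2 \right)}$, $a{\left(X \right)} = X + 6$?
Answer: $- 12 i \sqrt{2} \approx - 16.971 i$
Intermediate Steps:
$a{\left(X \right)} = 6 + X$
$o{\left(V \right)} = 4 + V$ ($o{\left(V \right)} = V + \left(6 - 2\right) = V + 4 = 4 + V$)
$l{\left(U,A \right)} = -4 - A$ ($l{\left(U,A \right)} = - (4 + A) = -4 - A$)
$T{\left(M,O \right)} = -5 + O$
$h{\left(j \right)} = -2$ ($h{\left(j \right)} = -2 + \left(j - j\right) = -2 + 0 = -2$)
$h{\left(l{\left(0,-2 \right)} \right)} \sqrt{-66 + T{\left(-4,6 \right)} \left(-6\right)} = - 2 \sqrt{-66 + \left(-5 + 6\right) \left(-6\right)} = - 2 \sqrt{-66 + 1 \left(-6\right)} = - 2 \sqrt{-66 - 6} = - 2 \sqrt{-72} = - 2 \cdot 6 i \sqrt{2} = - 12 i \sqrt{2}$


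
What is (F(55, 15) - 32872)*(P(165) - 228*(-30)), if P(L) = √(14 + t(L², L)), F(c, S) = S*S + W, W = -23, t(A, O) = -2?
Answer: -223462800 - 65340*√3 ≈ -2.2358e+8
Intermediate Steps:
F(c, S) = -23 + S² (F(c, S) = S*S - 23 = S² - 23 = -23 + S²)
P(L) = 2*√3 (P(L) = √(14 - 2) = √12 = 2*√3)
(F(55, 15) - 32872)*(P(165) - 228*(-30)) = ((-23 + 15²) - 32872)*(2*√3 - 228*(-30)) = ((-23 + 225) - 32872)*(2*√3 + 6840) = (202 - 32872)*(6840 + 2*√3) = -32670*(6840 + 2*√3) = -223462800 - 65340*√3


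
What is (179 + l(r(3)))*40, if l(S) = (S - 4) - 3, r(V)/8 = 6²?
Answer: 18400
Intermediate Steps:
r(V) = 288 (r(V) = 8*6² = 8*36 = 288)
l(S) = -7 + S (l(S) = (-4 + S) - 3 = -7 + S)
(179 + l(r(3)))*40 = (179 + (-7 + 288))*40 = (179 + 281)*40 = 460*40 = 18400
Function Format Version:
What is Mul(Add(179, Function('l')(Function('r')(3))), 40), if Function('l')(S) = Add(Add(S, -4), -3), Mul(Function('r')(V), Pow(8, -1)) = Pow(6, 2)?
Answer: 18400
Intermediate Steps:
Function('r')(V) = 288 (Function('r')(V) = Mul(8, Pow(6, 2)) = Mul(8, 36) = 288)
Function('l')(S) = Add(-7, S) (Function('l')(S) = Add(Add(-4, S), -3) = Add(-7, S))
Mul(Add(179, Function('l')(Function('r')(3))), 40) = Mul(Add(179, Add(-7, 288)), 40) = Mul(Add(179, 281), 40) = Mul(460, 40) = 18400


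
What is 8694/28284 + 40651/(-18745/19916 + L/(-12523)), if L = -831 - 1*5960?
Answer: -47793628105950881/469015088406 ≈ -1.0190e+5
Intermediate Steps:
L = -6791 (L = -831 - 5960 = -6791)
8694/28284 + 40651/(-18745/19916 + L/(-12523)) = 8694/28284 + 40651/(-18745/19916 - 6791/(-12523)) = 8694*(1/28284) + 40651/(-18745*1/19916 - 6791*(-1/12523)) = 1449/4714 + 40651/(-18745/19916 + 6791/12523) = 1449/4714 + 40651/(-99494079/249408068) = 1449/4714 + 40651*(-249408068/99494079) = 1449/4714 - 10138687372268/99494079 = -47793628105950881/469015088406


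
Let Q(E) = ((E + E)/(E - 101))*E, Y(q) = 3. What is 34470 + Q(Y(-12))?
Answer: 1689021/49 ≈ 34470.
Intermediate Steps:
Q(E) = 2*E²/(-101 + E) (Q(E) = ((2*E)/(-101 + E))*E = (2*E/(-101 + E))*E = 2*E²/(-101 + E))
34470 + Q(Y(-12)) = 34470 + 2*3²/(-101 + 3) = 34470 + 2*9/(-98) = 34470 + 2*9*(-1/98) = 34470 - 9/49 = 1689021/49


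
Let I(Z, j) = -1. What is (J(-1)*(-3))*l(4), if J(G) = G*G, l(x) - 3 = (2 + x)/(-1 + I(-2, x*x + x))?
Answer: 0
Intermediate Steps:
l(x) = 2 - x/2 (l(x) = 3 + (2 + x)/(-1 - 1) = 3 + (2 + x)/(-2) = 3 + (2 + x)*(-½) = 3 + (-1 - x/2) = 2 - x/2)
J(G) = G²
(J(-1)*(-3))*l(4) = ((-1)²*(-3))*(2 - ½*4) = (1*(-3))*(2 - 2) = -3*0 = 0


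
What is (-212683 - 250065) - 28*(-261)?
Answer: -455440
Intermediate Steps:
(-212683 - 250065) - 28*(-261) = -462748 + 7308 = -455440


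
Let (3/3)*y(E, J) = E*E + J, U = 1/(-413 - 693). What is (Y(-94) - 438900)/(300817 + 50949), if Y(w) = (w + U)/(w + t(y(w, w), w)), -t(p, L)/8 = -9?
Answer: -10679210835/8559170312 ≈ -1.2477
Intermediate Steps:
U = -1/1106 (U = 1/(-1106) = -1/1106 ≈ -0.00090416)
y(E, J) = J + E**2 (y(E, J) = E*E + J = E**2 + J = J + E**2)
t(p, L) = 72 (t(p, L) = -8*(-9) = 72)
Y(w) = (-1/1106 + w)/(72 + w) (Y(w) = (w - 1/1106)/(w + 72) = (-1/1106 + w)/(72 + w))
(Y(-94) - 438900)/(300817 + 50949) = ((-1/1106 - 94)/(72 - 94) - 438900)/(300817 + 50949) = (-103965/1106/(-22) - 438900)/351766 = (-1/22*(-103965/1106) - 438900)*(1/351766) = (103965/24332 - 438900)*(1/351766) = -10679210835/24332*1/351766 = -10679210835/8559170312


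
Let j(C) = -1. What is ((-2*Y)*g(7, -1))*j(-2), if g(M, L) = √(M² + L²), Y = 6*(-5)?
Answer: -300*√2 ≈ -424.26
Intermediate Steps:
Y = -30
g(M, L) = √(L² + M²)
((-2*Y)*g(7, -1))*j(-2) = ((-2*(-30))*√((-1)² + 7²))*(-1) = (60*√(1 + 49))*(-1) = (60*√50)*(-1) = (60*(5*√2))*(-1) = (300*√2)*(-1) = -300*√2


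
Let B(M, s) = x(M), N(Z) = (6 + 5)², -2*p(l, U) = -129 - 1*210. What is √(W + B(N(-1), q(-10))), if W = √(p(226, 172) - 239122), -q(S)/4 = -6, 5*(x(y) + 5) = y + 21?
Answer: √(2340 + 50*I*√955810)/10 ≈ 16.012 + 15.264*I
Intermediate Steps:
x(y) = -⅘ + y/5 (x(y) = -5 + (y + 21)/5 = -5 + (21 + y)/5 = -5 + (21/5 + y/5) = -⅘ + y/5)
q(S) = 24 (q(S) = -4*(-6) = 24)
p(l, U) = 339/2 (p(l, U) = -(-129 - 1*210)/2 = -(-129 - 210)/2 = -½*(-339) = 339/2)
N(Z) = 121 (N(Z) = 11² = 121)
B(M, s) = -⅘ + M/5
W = I*√955810/2 (W = √(339/2 - 239122) = √(-477905/2) = I*√955810/2 ≈ 488.83*I)
√(W + B(N(-1), q(-10))) = √(I*√955810/2 + (-⅘ + (⅕)*121)) = √(I*√955810/2 + (-⅘ + 121/5)) = √(I*√955810/2 + 117/5) = √(117/5 + I*√955810/2)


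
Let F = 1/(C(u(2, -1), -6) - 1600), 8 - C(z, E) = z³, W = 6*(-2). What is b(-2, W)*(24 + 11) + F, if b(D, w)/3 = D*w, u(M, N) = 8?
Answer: 5302079/2104 ≈ 2520.0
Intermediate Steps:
W = -12
b(D, w) = 3*D*w (b(D, w) = 3*(D*w) = 3*D*w)
C(z, E) = 8 - z³
F = -1/2104 (F = 1/((8 - 1*8³) - 1600) = 1/((8 - 1*512) - 1600) = 1/((8 - 512) - 1600) = 1/(-504 - 1600) = 1/(-2104) = -1/2104 ≈ -0.00047529)
b(-2, W)*(24 + 11) + F = (3*(-2)*(-12))*(24 + 11) - 1/2104 = 72*35 - 1/2104 = 2520 - 1/2104 = 5302079/2104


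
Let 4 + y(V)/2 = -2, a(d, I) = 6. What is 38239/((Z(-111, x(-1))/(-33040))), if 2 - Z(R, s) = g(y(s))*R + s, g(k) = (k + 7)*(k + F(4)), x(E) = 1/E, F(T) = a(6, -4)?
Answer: -1263416560/3333 ≈ -3.7906e+5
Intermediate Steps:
F(T) = 6
y(V) = -12 (y(V) = -8 + 2*(-2) = -8 - 4 = -12)
g(k) = (6 + k)*(7 + k) (g(k) = (k + 7)*(k + 6) = (7 + k)*(6 + k) = (6 + k)*(7 + k))
Z(R, s) = 2 - s - 30*R (Z(R, s) = 2 - ((42 + (-12)**2 + 13*(-12))*R + s) = 2 - ((42 + 144 - 156)*R + s) = 2 - (30*R + s) = 2 - (s + 30*R) = 2 + (-s - 30*R) = 2 - s - 30*R)
38239/((Z(-111, x(-1))/(-33040))) = 38239/(((2 - 1/(-1) - 30*(-111))/(-33040))) = 38239/(((2 - 1*(-1) + 3330)*(-1/33040))) = 38239/(((2 + 1 + 3330)*(-1/33040))) = 38239/((3333*(-1/33040))) = 38239/(-3333/33040) = 38239*(-33040/3333) = -1263416560/3333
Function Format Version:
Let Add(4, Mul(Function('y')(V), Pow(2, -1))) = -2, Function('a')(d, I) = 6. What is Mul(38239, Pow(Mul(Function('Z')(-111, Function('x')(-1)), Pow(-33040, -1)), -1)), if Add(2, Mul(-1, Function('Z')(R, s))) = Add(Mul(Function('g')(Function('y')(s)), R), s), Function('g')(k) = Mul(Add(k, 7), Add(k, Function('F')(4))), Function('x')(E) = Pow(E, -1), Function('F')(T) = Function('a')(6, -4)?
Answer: Rational(-1263416560, 3333) ≈ -3.7906e+5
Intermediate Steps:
Function('F')(T) = 6
Function('y')(V) = -12 (Function('y')(V) = Add(-8, Mul(2, -2)) = Add(-8, -4) = -12)
Function('g')(k) = Mul(Add(6, k), Add(7, k)) (Function('g')(k) = Mul(Add(k, 7), Add(k, 6)) = Mul(Add(7, k), Add(6, k)) = Mul(Add(6, k), Add(7, k)))
Function('Z')(R, s) = Add(2, Mul(-1, s), Mul(-30, R)) (Function('Z')(R, s) = Add(2, Mul(-1, Add(Mul(Add(42, Pow(-12, 2), Mul(13, -12)), R), s))) = Add(2, Mul(-1, Add(Mul(Add(42, 144, -156), R), s))) = Add(2, Mul(-1, Add(Mul(30, R), s))) = Add(2, Mul(-1, Add(s, Mul(30, R)))) = Add(2, Add(Mul(-1, s), Mul(-30, R))) = Add(2, Mul(-1, s), Mul(-30, R)))
Mul(38239, Pow(Mul(Function('Z')(-111, Function('x')(-1)), Pow(-33040, -1)), -1)) = Mul(38239, Pow(Mul(Add(2, Mul(-1, Pow(-1, -1)), Mul(-30, -111)), Pow(-33040, -1)), -1)) = Mul(38239, Pow(Mul(Add(2, Mul(-1, -1), 3330), Rational(-1, 33040)), -1)) = Mul(38239, Pow(Mul(Add(2, 1, 3330), Rational(-1, 33040)), -1)) = Mul(38239, Pow(Mul(3333, Rational(-1, 33040)), -1)) = Mul(38239, Pow(Rational(-3333, 33040), -1)) = Mul(38239, Rational(-33040, 3333)) = Rational(-1263416560, 3333)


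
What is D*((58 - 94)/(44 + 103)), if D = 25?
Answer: -300/49 ≈ -6.1225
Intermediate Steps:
D*((58 - 94)/(44 + 103)) = 25*((58 - 94)/(44 + 103)) = 25*(-36/147) = 25*(-36*1/147) = 25*(-12/49) = -300/49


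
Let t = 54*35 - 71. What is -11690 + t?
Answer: -9871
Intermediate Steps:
t = 1819 (t = 1890 - 71 = 1819)
-11690 + t = -11690 + 1819 = -9871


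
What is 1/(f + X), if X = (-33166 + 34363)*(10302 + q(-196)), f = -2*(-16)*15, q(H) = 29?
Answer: 1/12366687 ≈ 8.0862e-8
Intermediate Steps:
f = 480 (f = 32*15 = 480)
X = 12366207 (X = (-33166 + 34363)*(10302 + 29) = 1197*10331 = 12366207)
1/(f + X) = 1/(480 + 12366207) = 1/12366687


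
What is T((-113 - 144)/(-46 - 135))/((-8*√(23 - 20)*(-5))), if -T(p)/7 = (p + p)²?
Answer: -462343*√3/982830 ≈ -0.81479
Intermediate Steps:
T(p) = -28*p² (T(p) = -7*(p + p)² = -7*4*p² = -28*p²)
T((-113 - 144)/(-46 - 135))/((-8*√(23 - 20)*(-5))) = (-28*(-113 - 144)²/(-46 - 135)²)/((-8*√(23 - 20)*(-5))) = (-28*(-257/(-181))²)/((-8*√3*(-5))) = (-28*(-257*(-1/181))²)/((40*√3)) = (-28*(257/181)²)*(√3/120) = (-28*66049/32761)*(√3/120) = -462343*√3/982830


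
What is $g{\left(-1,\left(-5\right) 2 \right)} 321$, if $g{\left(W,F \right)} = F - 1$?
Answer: $-3531$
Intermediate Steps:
$g{\left(W,F \right)} = -1 + F$
$g{\left(-1,\left(-5\right) 2 \right)} 321 = \left(-1 - 10\right) 321 = \left(-11\right) 321 = -3531$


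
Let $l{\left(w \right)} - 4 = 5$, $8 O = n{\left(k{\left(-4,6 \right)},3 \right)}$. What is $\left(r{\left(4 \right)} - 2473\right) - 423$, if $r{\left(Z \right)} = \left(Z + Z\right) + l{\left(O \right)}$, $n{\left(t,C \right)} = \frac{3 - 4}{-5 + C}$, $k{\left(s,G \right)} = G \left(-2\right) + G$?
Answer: $-2879$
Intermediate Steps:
$k{\left(s,G \right)} = - G$ ($k{\left(s,G \right)} = - 2 G + G = - G$)
$n{\left(t,C \right)} = - \frac{1}{-5 + C}$
$O = \frac{1}{16}$ ($O = \frac{\left(-1\right) \frac{1}{-5 + 3}}{8} = \frac{\left(-1\right) \frac{1}{-2}}{8} = \frac{\left(-1\right) \left(- \frac{1}{2}\right)}{8} = \frac{1}{8} \cdot \frac{1}{2} = \frac{1}{16} \approx 0.0625$)
$l{\left(w \right)} = 9$ ($l{\left(w \right)} = 4 + 5 = 9$)
$r{\left(Z \right)} = 9 + 2 Z$ ($r{\left(Z \right)} = \left(Z + Z\right) + 9 = 2 Z + 9 = 9 + 2 Z$)
$\left(r{\left(4 \right)} - 2473\right) - 423 = \left(\left(9 + 2 \cdot 4\right) - 2473\right) - 423 = \left(\left(9 + 8\right) - 2473\right) - 423 = \left(17 - 2473\right) - 423 = -2456 - 423 = -2879$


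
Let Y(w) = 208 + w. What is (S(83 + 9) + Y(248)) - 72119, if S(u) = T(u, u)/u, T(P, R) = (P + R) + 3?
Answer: -6592809/92 ≈ -71661.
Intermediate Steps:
T(P, R) = 3 + P + R
S(u) = (3 + 2*u)/u (S(u) = (3 + u + u)/u = (3 + 2*u)/u)
(S(83 + 9) + Y(248)) - 72119 = ((2 + 3/(83 + 9)) + (208 + 248)) - 72119 = ((2 + 3/92) + 456) - 72119 = (187/92 + 456) - 72119 = 42139/92 - 72119 = -6592809/92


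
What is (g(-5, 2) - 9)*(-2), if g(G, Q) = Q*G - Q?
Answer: 42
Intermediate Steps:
g(G, Q) = -Q + G*Q (g(G, Q) = G*Q - Q = -Q + G*Q)
(g(-5, 2) - 9)*(-2) = (2*(-1 - 5) - 9)*(-2) = (2*(-6) - 9)*(-2) = (-12 - 9)*(-2) = -21*(-2) = 42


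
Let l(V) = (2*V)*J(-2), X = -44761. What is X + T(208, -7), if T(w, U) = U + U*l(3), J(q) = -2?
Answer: -44684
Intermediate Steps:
l(V) = -4*V (l(V) = (2*V)*(-2) = -4*V)
T(w, U) = -11*U (T(w, U) = U + U*(-4*3) = U + U*(-12) = U - 12*U = -11*U)
X + T(208, -7) = -44761 - 11*(-7) = -44761 + 77 = -44684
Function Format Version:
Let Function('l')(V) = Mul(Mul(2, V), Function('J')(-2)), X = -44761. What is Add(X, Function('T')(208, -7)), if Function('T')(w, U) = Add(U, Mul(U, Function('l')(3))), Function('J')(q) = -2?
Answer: -44684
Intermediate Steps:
Function('l')(V) = Mul(-4, V) (Function('l')(V) = Mul(Mul(2, V), -2) = Mul(-4, V))
Function('T')(w, U) = Mul(-11, U) (Function('T')(w, U) = Add(U, Mul(U, Mul(-4, 3))) = Add(U, Mul(U, -12)) = Add(U, Mul(-12, U)) = Mul(-11, U))
Add(X, Function('T')(208, -7)) = Add(-44761, Mul(-11, -7)) = Add(-44761, 77) = -44684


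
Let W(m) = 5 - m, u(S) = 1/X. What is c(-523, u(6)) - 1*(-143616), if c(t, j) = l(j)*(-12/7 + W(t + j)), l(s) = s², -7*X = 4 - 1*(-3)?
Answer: 1009003/7 ≈ 1.4414e+5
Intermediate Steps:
X = -1 (X = -(4 - 1*(-3))/7 = -(4 + 3)/7 = -⅐*7 = -1)
u(S) = -1 (u(S) = 1/(-1) = -1)
c(t, j) = j²*(23/7 - j - t) (c(t, j) = j²*(-12/7 + (5 - (t + j))) = j²*(-12*⅐ + (5 - (j + t))) = j²*(-12/7 + (5 + (-j - t))) = j²*(-12/7 + (5 - j - t)) = j²*(23/7 - j - t))
c(-523, u(6)) - 1*(-143616) = (-1)²*(23/7 - 1*(-1) - 1*(-523)) - 1*(-143616) = 1*(23/7 + 1 + 523) + 143616 = 1*(3691/7) + 143616 = 3691/7 + 143616 = 1009003/7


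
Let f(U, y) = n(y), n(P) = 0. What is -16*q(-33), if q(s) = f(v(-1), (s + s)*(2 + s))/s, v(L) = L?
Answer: 0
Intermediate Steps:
f(U, y) = 0
q(s) = 0 (q(s) = 0/s = 0)
-16*q(-33) = -16*0 = -1*0 = 0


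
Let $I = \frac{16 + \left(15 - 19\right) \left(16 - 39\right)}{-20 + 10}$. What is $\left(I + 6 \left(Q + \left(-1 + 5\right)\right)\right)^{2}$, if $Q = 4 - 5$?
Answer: $\frac{1296}{25} \approx 51.84$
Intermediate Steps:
$Q = -1$
$I = - \frac{54}{5}$ ($I = \frac{16 - -92}{-10} = \left(16 + 92\right) \left(- \frac{1}{10}\right) = 108 \left(- \frac{1}{10}\right) = - \frac{54}{5} \approx -10.8$)
$\left(I + 6 \left(Q + \left(-1 + 5\right)\right)\right)^{2} = \left(- \frac{54}{5} + 6 \left(-1 + \left(-1 + 5\right)\right)\right)^{2} = \left(- \frac{54}{5} + 6 \left(-1 + 4\right)\right)^{2} = \left(- \frac{54}{5} + 6 \cdot 3\right)^{2} = \left(- \frac{54}{5} + 18\right)^{2} = \left(\frac{36}{5}\right)^{2} = \frac{1296}{25}$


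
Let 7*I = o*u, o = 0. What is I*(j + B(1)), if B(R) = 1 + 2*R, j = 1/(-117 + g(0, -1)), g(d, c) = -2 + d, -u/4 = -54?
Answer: 0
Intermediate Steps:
u = 216 (u = -4*(-54) = 216)
j = -1/119 (j = 1/(-117 + (-2 + 0)) = 1/(-117 - 2) = 1/(-119) = -1/119 ≈ -0.0084034)
I = 0 (I = (0*216)/7 = (⅐)*0 = 0)
I*(j + B(1)) = 0*(-1/119 + (1 + 2*1)) = 0*(-1/119 + (1 + 2)) = 0*(-1/119 + 3) = 0*(356/119) = 0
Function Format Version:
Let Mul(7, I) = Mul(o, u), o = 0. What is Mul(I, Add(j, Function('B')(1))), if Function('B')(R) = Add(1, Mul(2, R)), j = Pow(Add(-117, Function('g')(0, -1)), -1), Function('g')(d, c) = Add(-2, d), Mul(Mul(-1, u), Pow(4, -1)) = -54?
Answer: 0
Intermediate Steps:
u = 216 (u = Mul(-4, -54) = 216)
j = Rational(-1, 119) (j = Pow(Add(-117, Add(-2, 0)), -1) = Pow(Add(-117, -2), -1) = Pow(-119, -1) = Rational(-1, 119) ≈ -0.0084034)
I = 0 (I = Mul(Rational(1, 7), Mul(0, 216)) = Mul(Rational(1, 7), 0) = 0)
Mul(I, Add(j, Function('B')(1))) = Mul(0, Add(Rational(-1, 119), Add(1, Mul(2, 1)))) = Mul(0, Add(Rational(-1, 119), Add(1, 2))) = Mul(0, Add(Rational(-1, 119), 3)) = Mul(0, Rational(356, 119)) = 0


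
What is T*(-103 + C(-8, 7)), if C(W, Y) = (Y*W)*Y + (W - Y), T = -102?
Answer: 52020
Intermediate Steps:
C(W, Y) = W - Y + W*Y² (C(W, Y) = (W*Y)*Y + (W - Y) = W*Y² + (W - Y) = W - Y + W*Y²)
T*(-103 + C(-8, 7)) = -102*(-103 + (-8 - 1*7 - 8*7²)) = -102*(-103 + (-8 - 7 - 8*49)) = -102*(-103 + (-8 - 7 - 392)) = -102*(-103 - 407) = -102*(-510) = 52020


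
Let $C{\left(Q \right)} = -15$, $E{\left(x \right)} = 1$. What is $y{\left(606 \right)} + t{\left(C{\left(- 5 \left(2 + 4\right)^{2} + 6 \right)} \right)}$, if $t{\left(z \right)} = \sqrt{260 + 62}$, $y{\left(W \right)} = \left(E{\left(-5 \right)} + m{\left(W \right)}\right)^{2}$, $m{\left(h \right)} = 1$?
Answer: $4 + \sqrt{322} \approx 21.944$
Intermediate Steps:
$y{\left(W \right)} = 4$ ($y{\left(W \right)} = \left(1 + 1\right)^{2} = 2^{2} = 4$)
$t{\left(z \right)} = \sqrt{322}$
$y{\left(606 \right)} + t{\left(C{\left(- 5 \left(2 + 4\right)^{2} + 6 \right)} \right)} = 4 + \sqrt{322}$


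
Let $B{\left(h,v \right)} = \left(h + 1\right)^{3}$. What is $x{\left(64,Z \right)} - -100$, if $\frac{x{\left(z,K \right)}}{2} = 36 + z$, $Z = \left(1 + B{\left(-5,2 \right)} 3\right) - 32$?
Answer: $300$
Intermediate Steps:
$B{\left(h,v \right)} = \left(1 + h\right)^{3}$
$Z = -223$ ($Z = \left(1 + \left(1 - 5\right)^{3} \cdot 3\right) - 32 = \left(1 + \left(-4\right)^{3} \cdot 3\right) - 32 = \left(1 - 192\right) - 32 = -191 - 32 = -223$)
$x{\left(z,K \right)} = 72 + 2 z$ ($x{\left(z,K \right)} = 2 \left(36 + z\right) = 72 + 2 z$)
$x{\left(64,Z \right)} - -100 = \left(72 + 2 \cdot 64\right) - -100 = \left(72 + 128\right) + 100 = 200 + 100 = 300$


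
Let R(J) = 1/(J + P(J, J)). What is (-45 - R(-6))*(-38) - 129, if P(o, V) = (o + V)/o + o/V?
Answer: 4705/3 ≈ 1568.3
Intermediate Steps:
P(o, V) = o/V + (V + o)/o (P(o, V) = (V + o)/o + o/V = o/V + (V + o)/o)
R(J) = 1/(3 + J) (R(J) = 1/(J + (1 + J/J + J/J)) = 1/(J + (1 + 1 + 1)) = 1/(J + 3) = 1/(3 + J))
(-45 - R(-6))*(-38) - 129 = (-45 - 1/(3 - 6))*(-38) - 129 = (-45 - 1/(-3))*(-38) - 129 = (-45 - 1*(-⅓))*(-38) - 129 = (-45 + ⅓)*(-38) - 129 = -134/3*(-38) - 129 = 5092/3 - 129 = 4705/3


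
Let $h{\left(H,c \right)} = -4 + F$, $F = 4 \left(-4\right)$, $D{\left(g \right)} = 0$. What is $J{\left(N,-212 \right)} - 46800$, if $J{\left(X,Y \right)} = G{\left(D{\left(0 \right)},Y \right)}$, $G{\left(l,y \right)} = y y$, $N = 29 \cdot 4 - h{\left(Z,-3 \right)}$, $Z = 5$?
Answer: $-1856$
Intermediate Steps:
$F = -16$
$h{\left(H,c \right)} = -20$ ($h{\left(H,c \right)} = -4 - 16 = -20$)
$N = 136$ ($N = 29 \cdot 4 - -20 = 116 + 20 = 136$)
$G{\left(l,y \right)} = y^{2}$
$J{\left(X,Y \right)} = Y^{2}$
$J{\left(N,-212 \right)} - 46800 = \left(-212\right)^{2} - 46800 = 44944 - 46800 = -1856$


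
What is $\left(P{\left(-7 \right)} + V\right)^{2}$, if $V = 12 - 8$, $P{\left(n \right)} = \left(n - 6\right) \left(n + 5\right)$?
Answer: $900$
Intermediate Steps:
$P{\left(n \right)} = \left(-6 + n\right) \left(5 + n\right)$
$V = 4$ ($V = 12 - 8 = 4$)
$\left(P{\left(-7 \right)} + V\right)^{2} = \left(\left(-30 + \left(-7\right)^{2} - -7\right) + 4\right)^{2} = \left(\left(-30 + 49 + 7\right) + 4\right)^{2} = \left(26 + 4\right)^{2} = 30^{2} = 900$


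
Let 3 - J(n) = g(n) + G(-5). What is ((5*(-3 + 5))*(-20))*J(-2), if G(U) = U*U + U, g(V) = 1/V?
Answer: 3300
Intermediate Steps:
G(U) = U + U**2 (G(U) = U**2 + U = U + U**2)
J(n) = -17 - 1/n (J(n) = 3 - (1/n - 5*(1 - 5)) = 3 - (1/n - 5*(-4)) = 3 - (1/n + 20) = 3 - (20 + 1/n) = 3 + (-20 - 1/n) = -17 - 1/n)
((5*(-3 + 5))*(-20))*J(-2) = ((5*(-3 + 5))*(-20))*(-17 - 1/(-2)) = ((5*2)*(-20))*(-17 - 1*(-1/2)) = (10*(-20))*(-17 + 1/2) = -200*(-33/2) = 3300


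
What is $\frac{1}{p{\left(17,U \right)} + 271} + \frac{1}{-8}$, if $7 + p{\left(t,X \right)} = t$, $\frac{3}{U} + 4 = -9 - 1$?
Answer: $- \frac{273}{2248} \approx -0.12144$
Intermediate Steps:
$U = - \frac{3}{14}$ ($U = \frac{3}{-4 - 10} = \frac{3}{-14} = 3 \left(- \frac{1}{14}\right) = - \frac{3}{14} \approx -0.21429$)
$p{\left(t,X \right)} = -7 + t$
$\frac{1}{p{\left(17,U \right)} + 271} + \frac{1}{-8} = \frac{1}{\left(-7 + 17\right) + 271} + \frac{1}{-8} = \frac{1}{10 + 271} - \frac{1}{8} = \frac{1}{281} - \frac{1}{8} = - \frac{273}{2248}$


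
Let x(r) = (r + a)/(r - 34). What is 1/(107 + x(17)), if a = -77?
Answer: 17/1879 ≈ 0.0090474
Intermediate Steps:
x(r) = (-77 + r)/(-34 + r) (x(r) = (r - 77)/(r - 34) = (-77 + r)/(-34 + r))
1/(107 + x(17)) = 1/(107 + (-77 + 17)/(-34 + 17)) = 1/(107 - 60/(-17)) = 1/(107 - 1/17*(-60)) = 1/(107 + 60/17) = 1/(1879/17) = 17/1879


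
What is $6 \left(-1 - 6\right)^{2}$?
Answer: $294$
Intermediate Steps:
$6 \left(-1 - 6\right)^{2} = 6 \left(-7\right)^{2} = 6 \cdot 49 = 294$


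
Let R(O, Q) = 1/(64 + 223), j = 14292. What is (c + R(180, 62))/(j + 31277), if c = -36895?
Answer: -10588864/13078303 ≈ -0.80965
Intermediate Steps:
R(O, Q) = 1/287
(c + R(180, 62))/(j + 31277) = (-36895 + 1/287)/(14292 + 31277) = -10588864/287/45569 = -10588864/287*1/45569 = -10588864/13078303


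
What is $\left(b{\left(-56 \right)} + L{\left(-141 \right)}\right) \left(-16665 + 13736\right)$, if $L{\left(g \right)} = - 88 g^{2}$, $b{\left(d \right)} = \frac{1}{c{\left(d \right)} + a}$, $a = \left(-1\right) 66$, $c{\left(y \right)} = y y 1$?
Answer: $\frac{15731808258911}{3070} \approx 5.1244 \cdot 10^{9}$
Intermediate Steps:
$c{\left(y \right)} = y^{2}$ ($c{\left(y \right)} = y^{2} \cdot 1 = y^{2}$)
$a = -66$
$b{\left(d \right)} = \frac{1}{-66 + d^{2}}$ ($b{\left(d \right)} = \frac{1}{d^{2} - 66} = \frac{1}{-66 + d^{2}}$)
$\left(b{\left(-56 \right)} + L{\left(-141 \right)}\right) \left(-16665 + 13736\right) = \left(\frac{1}{-66 + \left(-56\right)^{2}} - 88 \left(-141\right)^{2}\right) \left(-16665 + 13736\right) = \left(\frac{1}{-66 + 3136} - 1749528\right) \left(-2929\right) = \left(\frac{1}{3070} - 1749528\right) \left(-2929\right) = \left(- \frac{5371050959}{3070}\right) \left(-2929\right) = \frac{15731808258911}{3070}$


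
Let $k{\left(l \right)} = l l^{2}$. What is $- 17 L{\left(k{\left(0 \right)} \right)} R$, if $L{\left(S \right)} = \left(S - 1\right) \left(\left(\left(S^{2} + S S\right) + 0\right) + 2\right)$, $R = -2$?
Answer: $-68$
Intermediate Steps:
$k{\left(l \right)} = l^{3}$
$L{\left(S \right)} = \left(-1 + S\right) \left(2 + 2 S^{2}\right)$ ($L{\left(S \right)} = \left(-1 + S\right) \left(\left(\left(S^{2} + S^{2}\right) + 0\right) + 2\right) = \left(-1 + S\right) \left(\left(2 S^{2} + 0\right) + 2\right) = \left(-1 + S\right) \left(2 S^{2} + 2\right) = \left(-1 + S\right) \left(2 + 2 S^{2}\right)$)
$- 17 L{\left(k{\left(0 \right)} \right)} R = - 17 \left(-2 - 2 \left(0^{3}\right)^{2} + 2 \cdot 0^{3} + 2 \left(0^{3}\right)^{3}\right) \left(-2\right) = - 17 \left(-2 - 2 \cdot 0^{2} + 2 \cdot 0 + 2 \cdot 0^{3}\right) \left(-2\right) = - 17 \left(-2 - 0 + 0 + 2 \cdot 0\right) \left(-2\right) = - 17 \left(-2 + 0 + 0 + 0\right) \left(-2\right) = \left(-17\right) \left(-2\right) \left(-2\right) = 34 \left(-2\right) = -68$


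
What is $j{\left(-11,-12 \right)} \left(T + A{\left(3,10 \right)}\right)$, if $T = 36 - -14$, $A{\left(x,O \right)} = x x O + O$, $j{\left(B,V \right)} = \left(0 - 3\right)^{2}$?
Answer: $1350$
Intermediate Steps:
$j{\left(B,V \right)} = 9$ ($j{\left(B,V \right)} = \left(-3\right)^{2} = 9$)
$A{\left(x,O \right)} = O + O x^{2}$ ($A{\left(x,O \right)} = x^{2} O + O = O x^{2} + O = O + O x^{2}$)
$T = 50$ ($T = 36 + 14 = 50$)
$j{\left(-11,-12 \right)} \left(T + A{\left(3,10 \right)}\right) = 9 \left(50 + 10 \left(1 + 3^{2}\right)\right) = 9 \left(50 + 10 \left(1 + 9\right)\right) = 9 \left(50 + 10 \cdot 10\right) = 9 \left(50 + 100\right) = 9 \cdot 150 = 1350$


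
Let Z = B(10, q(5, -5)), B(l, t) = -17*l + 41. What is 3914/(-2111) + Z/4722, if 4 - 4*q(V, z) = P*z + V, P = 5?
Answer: -6251409/3322714 ≈ -1.8814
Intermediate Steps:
q(V, z) = 1 - 5*z/4 - V/4 (q(V, z) = 1 - (5*z + V)/4 = 1 - (V + 5*z)/4 = 1 + (-5*z/4 - V/4) = 1 - 5*z/4 - V/4)
B(l, t) = 41 - 17*l
Z = -129 (Z = 41 - 17*10 = 41 - 170 = -129)
3914/(-2111) + Z/4722 = 3914/(-2111) - 129/4722 = 3914*(-1/2111) - 129*1/4722 = -3914/2111 - 43/1574 = -6251409/3322714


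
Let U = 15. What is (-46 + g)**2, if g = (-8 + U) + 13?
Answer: 676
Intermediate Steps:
g = 20 (g = (-8 + 15) + 13 = 7 + 13 = 20)
(-46 + g)**2 = (-46 + 20)**2 = (-26)**2 = 676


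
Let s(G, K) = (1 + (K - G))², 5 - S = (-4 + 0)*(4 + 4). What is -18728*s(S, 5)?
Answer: -17997608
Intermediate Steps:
S = 37 (S = 5 - (-4 + 0)*(4 + 4) = 5 - (-4)*8 = 5 - 1*(-32) = 5 + 32 = 37)
s(G, K) = (1 + K - G)²
-18728*s(S, 5) = -18728*(1 + 5 - 1*37)² = -18728*(1 + 5 - 37)² = -18728*(-31)² = -18728*961 = -17997608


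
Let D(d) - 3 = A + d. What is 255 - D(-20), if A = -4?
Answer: 276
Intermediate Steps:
D(d) = -1 + d (D(d) = 3 + (-4 + d) = -1 + d)
255 - D(-20) = 255 - (-1 - 20) = 255 - 1*(-21) = 255 + 21 = 276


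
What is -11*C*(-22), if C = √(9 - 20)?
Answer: 242*I*√11 ≈ 802.62*I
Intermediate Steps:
C = I*√11 (C = √(-11) = I*√11 ≈ 3.3166*I)
-11*C*(-22) = -11*I*√11*(-22) = 242*I*√11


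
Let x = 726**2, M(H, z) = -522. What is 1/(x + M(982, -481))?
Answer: 1/526554 ≈ 1.8991e-6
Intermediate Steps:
x = 527076
1/(x + M(982, -481)) = 1/(527076 - 522) = 1/526554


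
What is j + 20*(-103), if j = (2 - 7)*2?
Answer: -2070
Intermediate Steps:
j = -10 (j = -5*2 = -10)
j + 20*(-103) = -10 + 20*(-103) = -10 - 2060 = -2070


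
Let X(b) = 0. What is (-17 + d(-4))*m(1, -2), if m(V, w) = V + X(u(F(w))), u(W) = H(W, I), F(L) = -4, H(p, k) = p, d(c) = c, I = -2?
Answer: -21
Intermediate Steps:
u(W) = W
m(V, w) = V (m(V, w) = V + 0 = V)
(-17 + d(-4))*m(1, -2) = (-17 - 4)*1 = -21*1 = -21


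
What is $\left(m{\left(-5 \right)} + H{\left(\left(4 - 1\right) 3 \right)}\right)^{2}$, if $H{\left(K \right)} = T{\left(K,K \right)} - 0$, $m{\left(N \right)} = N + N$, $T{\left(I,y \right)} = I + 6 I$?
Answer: $2809$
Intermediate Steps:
$T{\left(I,y \right)} = 7 I$
$m{\left(N \right)} = 2 N$
$H{\left(K \right)} = 7 K$ ($H{\left(K \right)} = 7 K - 0 = 7 K + 0 = 7 K$)
$\left(m{\left(-5 \right)} + H{\left(\left(4 - 1\right) 3 \right)}\right)^{2} = \left(2 \left(-5\right) + 7 \left(4 - 1\right) 3\right)^{2} = \left(-10 + 7 \cdot 3 \cdot 3\right)^{2} = \left(-10 + 7 \cdot 9\right)^{2} = \left(-10 + 63\right)^{2} = 53^{2} = 2809$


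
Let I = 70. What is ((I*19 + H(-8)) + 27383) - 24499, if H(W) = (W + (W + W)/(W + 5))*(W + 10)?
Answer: 12626/3 ≈ 4208.7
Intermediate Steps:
H(W) = (10 + W)*(W + 2*W/(5 + W)) (H(W) = (W + (2*W)/(5 + W))*(10 + W) = (W + 2*W/(5 + W))*(10 + W) = (10 + W)*(W + 2*W/(5 + W)))
((I*19 + H(-8)) + 27383) - 24499 = ((70*19 - 8*(70 + (-8)² + 17*(-8))/(5 - 8)) + 27383) - 24499 = ((1330 - 8*(70 + 64 - 136)/(-3)) + 27383) - 24499 = ((1330 - 8*(-⅓)*(-2)) + 27383) - 24499 = ((1330 - 16/3) + 27383) - 24499 = (3974/3 + 27383) - 24499 = 86123/3 - 24499 = 12626/3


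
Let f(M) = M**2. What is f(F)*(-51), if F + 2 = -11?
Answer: -8619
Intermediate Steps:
F = -13 (F = -2 - 11 = -13)
f(F)*(-51) = (-13)**2*(-51) = 169*(-51) = -8619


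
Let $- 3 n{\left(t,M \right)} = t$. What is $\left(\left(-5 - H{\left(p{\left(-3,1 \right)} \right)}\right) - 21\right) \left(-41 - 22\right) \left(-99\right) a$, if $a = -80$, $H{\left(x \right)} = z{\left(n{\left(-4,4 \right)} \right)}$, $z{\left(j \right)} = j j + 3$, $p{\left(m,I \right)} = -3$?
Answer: $15356880$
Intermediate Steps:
$n{\left(t,M \right)} = - \frac{t}{3}$
$z{\left(j \right)} = 3 + j^{2}$ ($z{\left(j \right)} = j^{2} + 3 = 3 + j^{2}$)
$H{\left(x \right)} = \frac{43}{9}$ ($H{\left(x \right)} = 3 + \left(\left(- \frac{1}{3}\right) \left(-4\right)\right)^{2} = 3 + \left(\frac{4}{3}\right)^{2} = 3 + \frac{16}{9} = \frac{43}{9}$)
$\left(\left(-5 - H{\left(p{\left(-3,1 \right)} \right)}\right) - 21\right) \left(-41 - 22\right) \left(-99\right) a = \left(\left(-5 - \frac{43}{9}\right) - 21\right) \left(-41 - 22\right) \left(-99\right) \left(-80\right) = \left(\left(-5 - \frac{43}{9}\right) - 21\right) \left(-63\right) \left(-99\right) \left(-80\right) = \left(- \frac{88}{9} - 21\right) \left(-63\right) \left(-99\right) \left(-80\right) = \left(- \frac{277}{9}\right) \left(-63\right) \left(-99\right) \left(-80\right) = 1939 \left(-99\right) \left(-80\right) = \left(-191961\right) \left(-80\right) = 15356880$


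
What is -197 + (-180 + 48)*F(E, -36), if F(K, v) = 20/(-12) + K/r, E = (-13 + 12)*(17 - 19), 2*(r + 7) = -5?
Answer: 965/19 ≈ 50.789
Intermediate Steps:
r = -19/2 (r = -7 + (1/2)*(-5) = -7 - 5/2 = -19/2 ≈ -9.5000)
E = 2 (E = -1*(-2) = 2)
F(K, v) = -5/3 - 2*K/19 (F(K, v) = 20/(-12) + K/(-19/2) = 20*(-1/12) + K*(-2/19) = -5/3 - 2*K/19)
-197 + (-180 + 48)*F(E, -36) = -197 + (-180 + 48)*(-5/3 - 2/19*2) = -197 - 132*(-5/3 - 4/19) = -197 - 132*(-107/57) = -197 + 4708/19 = 965/19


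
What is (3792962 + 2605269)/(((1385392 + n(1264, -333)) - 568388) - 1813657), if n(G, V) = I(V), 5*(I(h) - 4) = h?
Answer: -31991155/4983578 ≈ -6.4193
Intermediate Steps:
I(h) = 4 + h/5
n(G, V) = 4 + V/5
(3792962 + 2605269)/(((1385392 + n(1264, -333)) - 568388) - 1813657) = (3792962 + 2605269)/(((1385392 + (4 + (1/5)*(-333))) - 568388) - 1813657) = 6398231/(((1385392 + (4 - 333/5)) - 568388) - 1813657) = 6398231/(((1385392 - 313/5) - 568388) - 1813657) = 6398231/((6926647/5 - 568388) - 1813657) = 6398231/(4084707/5 - 1813657) = 6398231/(-4983578/5) = 6398231*(-5/4983578) = -31991155/4983578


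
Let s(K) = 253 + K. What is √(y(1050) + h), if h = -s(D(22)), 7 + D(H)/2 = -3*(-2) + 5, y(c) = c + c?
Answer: √1839 ≈ 42.884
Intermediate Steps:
y(c) = 2*c
D(H) = 8 (D(H) = -14 + 2*(-3*(-2) + 5) = -14 + 2*(6 + 5) = -14 + 2*11 = -14 + 22 = 8)
h = -261 (h = -(253 + 8) = -1*261 = -261)
√(y(1050) + h) = √(2*1050 - 261) = √(2100 - 261) = √1839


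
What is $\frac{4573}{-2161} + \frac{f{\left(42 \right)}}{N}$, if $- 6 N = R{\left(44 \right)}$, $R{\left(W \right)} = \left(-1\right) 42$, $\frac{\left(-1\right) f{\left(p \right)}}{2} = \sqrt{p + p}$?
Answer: $- \frac{4573}{2161} - \frac{4 \sqrt{21}}{7} \approx -4.7348$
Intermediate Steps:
$f{\left(p \right)} = - 2 \sqrt{2} \sqrt{p}$ ($f{\left(p \right)} = - 2 \sqrt{p + p} = - 2 \sqrt{2 p} = - 2 \sqrt{2} \sqrt{p}$)
$R{\left(W \right)} = -42$
$N = 7$ ($N = \left(- \frac{1}{6}\right) \left(-42\right) = 7$)
$\frac{4573}{-2161} + \frac{f{\left(42 \right)}}{N} = \frac{4573}{-2161} + \frac{\left(-2\right) \sqrt{2} \sqrt{42}}{7} = 4573 \left(- \frac{1}{2161}\right) + - 4 \sqrt{21} \cdot \frac{1}{7} = - \frac{4573}{2161} - \frac{4 \sqrt{21}}{7}$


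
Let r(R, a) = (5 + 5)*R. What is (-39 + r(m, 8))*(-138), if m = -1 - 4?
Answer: 12282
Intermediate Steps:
m = -5
r(R, a) = 10*R
(-39 + r(m, 8))*(-138) = (-39 + 10*(-5))*(-138) = (-39 - 50)*(-138) = -89*(-138) = 12282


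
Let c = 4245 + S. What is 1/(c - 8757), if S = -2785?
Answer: -1/7297 ≈ -0.00013704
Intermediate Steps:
c = 1460 (c = 4245 - 2785 = 1460)
1/(c - 8757) = 1/(1460 - 8757) = 1/(-7297) = -1/7297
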